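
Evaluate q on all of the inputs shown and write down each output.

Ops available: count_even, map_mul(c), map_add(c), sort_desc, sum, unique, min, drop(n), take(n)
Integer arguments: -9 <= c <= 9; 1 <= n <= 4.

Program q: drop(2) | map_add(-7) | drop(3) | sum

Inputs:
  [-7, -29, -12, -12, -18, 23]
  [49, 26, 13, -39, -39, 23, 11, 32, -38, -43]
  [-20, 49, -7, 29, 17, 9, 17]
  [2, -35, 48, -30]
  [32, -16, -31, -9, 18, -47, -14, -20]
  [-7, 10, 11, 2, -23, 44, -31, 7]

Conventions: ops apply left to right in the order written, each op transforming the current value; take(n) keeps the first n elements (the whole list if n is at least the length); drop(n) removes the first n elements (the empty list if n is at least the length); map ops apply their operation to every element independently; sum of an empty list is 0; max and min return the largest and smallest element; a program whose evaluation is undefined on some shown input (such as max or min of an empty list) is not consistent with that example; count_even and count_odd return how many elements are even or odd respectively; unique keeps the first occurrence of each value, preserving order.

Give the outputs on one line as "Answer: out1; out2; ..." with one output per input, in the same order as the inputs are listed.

Execution, op by op:
  [-7, -29, -12, -12, -18, 23] -> [-12, -12, -18, 23] -> [-19, -19, -25, 16] -> [16] -> 16
  [49, 26, 13, -39, -39, 23, 11, 32, -38, -43] -> [13, -39, -39, 23, 11, 32, -38, -43] -> [6, -46, -46, 16, 4, 25, -45, -50] -> [16, 4, 25, -45, -50] -> -50
  [-20, 49, -7, 29, 17, 9, 17] -> [-7, 29, 17, 9, 17] -> [-14, 22, 10, 2, 10] -> [2, 10] -> 12
  [2, -35, 48, -30] -> [48, -30] -> [41, -37] -> [] -> 0
  [32, -16, -31, -9, 18, -47, -14, -20] -> [-31, -9, 18, -47, -14, -20] -> [-38, -16, 11, -54, -21, -27] -> [-54, -21, -27] -> -102
  [-7, 10, 11, 2, -23, 44, -31, 7] -> [11, 2, -23, 44, -31, 7] -> [4, -5, -30, 37, -38, 0] -> [37, -38, 0] -> -1

16; -50; 12; 0; -102; -1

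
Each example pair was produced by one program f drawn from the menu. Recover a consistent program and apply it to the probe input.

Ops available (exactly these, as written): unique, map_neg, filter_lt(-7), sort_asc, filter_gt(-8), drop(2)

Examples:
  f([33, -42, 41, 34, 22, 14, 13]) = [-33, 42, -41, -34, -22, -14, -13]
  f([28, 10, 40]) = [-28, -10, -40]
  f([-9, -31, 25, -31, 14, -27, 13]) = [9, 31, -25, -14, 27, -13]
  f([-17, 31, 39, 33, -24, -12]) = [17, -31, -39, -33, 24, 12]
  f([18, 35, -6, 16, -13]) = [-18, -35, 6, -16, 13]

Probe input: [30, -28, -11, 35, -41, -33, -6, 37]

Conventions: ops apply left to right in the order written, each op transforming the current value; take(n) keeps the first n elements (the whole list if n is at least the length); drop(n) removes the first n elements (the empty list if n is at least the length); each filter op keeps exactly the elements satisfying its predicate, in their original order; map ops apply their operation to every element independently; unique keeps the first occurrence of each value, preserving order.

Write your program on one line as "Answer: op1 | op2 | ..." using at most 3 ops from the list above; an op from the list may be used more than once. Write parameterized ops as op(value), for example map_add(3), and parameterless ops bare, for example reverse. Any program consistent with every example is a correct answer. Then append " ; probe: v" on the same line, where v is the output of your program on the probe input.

unique | map_neg ; probe: [-30, 28, 11, -35, 41, 33, 6, -37]

Check, running the answer program on each example:
  [33, -42, 41, 34, 22, 14, 13] -> [33, -42, 41, 34, 22, 14, 13] -> [-33, 42, -41, -34, -22, -14, -13]
  [28, 10, 40] -> [28, 10, 40] -> [-28, -10, -40]
  [-9, -31, 25, -31, 14, -27, 13] -> [-9, -31, 25, 14, -27, 13] -> [9, 31, -25, -14, 27, -13]
  [-17, 31, 39, 33, -24, -12] -> [-17, 31, 39, 33, -24, -12] -> [17, -31, -39, -33, 24, 12]
  [18, 35, -6, 16, -13] -> [18, 35, -6, 16, -13] -> [-18, -35, 6, -16, 13]
  probe: [30, -28, -11, 35, -41, -33, -6, 37] -> [30, -28, -11, 35, -41, -33, -6, 37] -> [-30, 28, 11, -35, 41, 33, 6, -37]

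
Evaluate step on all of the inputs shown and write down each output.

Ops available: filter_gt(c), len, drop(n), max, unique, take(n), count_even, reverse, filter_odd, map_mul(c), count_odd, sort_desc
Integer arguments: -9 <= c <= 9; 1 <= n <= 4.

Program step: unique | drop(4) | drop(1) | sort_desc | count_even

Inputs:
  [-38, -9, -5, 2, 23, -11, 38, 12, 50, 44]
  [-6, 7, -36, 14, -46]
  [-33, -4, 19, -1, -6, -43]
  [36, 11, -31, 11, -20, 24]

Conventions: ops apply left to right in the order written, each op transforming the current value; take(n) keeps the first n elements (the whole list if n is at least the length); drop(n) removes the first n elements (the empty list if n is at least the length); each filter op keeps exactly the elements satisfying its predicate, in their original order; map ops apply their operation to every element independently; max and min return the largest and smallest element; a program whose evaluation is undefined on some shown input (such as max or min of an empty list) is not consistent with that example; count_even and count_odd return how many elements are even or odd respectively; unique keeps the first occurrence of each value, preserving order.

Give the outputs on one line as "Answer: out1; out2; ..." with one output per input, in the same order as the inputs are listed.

Execution, op by op:
  [-38, -9, -5, 2, 23, -11, 38, 12, 50, 44] -> [-38, -9, -5, 2, 23, -11, 38, 12, 50, 44] -> [23, -11, 38, 12, 50, 44] -> [-11, 38, 12, 50, 44] -> [50, 44, 38, 12, -11] -> 4
  [-6, 7, -36, 14, -46] -> [-6, 7, -36, 14, -46] -> [-46] -> [] -> [] -> 0
  [-33, -4, 19, -1, -6, -43] -> [-33, -4, 19, -1, -6, -43] -> [-6, -43] -> [-43] -> [-43] -> 0
  [36, 11, -31, 11, -20, 24] -> [36, 11, -31, -20, 24] -> [24] -> [] -> [] -> 0

4; 0; 0; 0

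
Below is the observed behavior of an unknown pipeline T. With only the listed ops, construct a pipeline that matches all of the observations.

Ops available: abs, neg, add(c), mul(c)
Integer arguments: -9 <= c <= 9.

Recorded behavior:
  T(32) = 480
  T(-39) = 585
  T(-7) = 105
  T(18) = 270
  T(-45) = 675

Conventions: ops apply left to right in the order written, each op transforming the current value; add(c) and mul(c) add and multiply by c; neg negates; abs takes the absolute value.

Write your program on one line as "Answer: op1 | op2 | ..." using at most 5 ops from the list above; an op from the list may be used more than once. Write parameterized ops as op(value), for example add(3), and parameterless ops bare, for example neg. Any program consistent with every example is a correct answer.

neg | mul(3) | neg | mul(-5) | abs

Check, running the answer program on each example:
  32 -> -32 -> -96 -> 96 -> -480 -> 480
  -39 -> 39 -> 117 -> -117 -> 585 -> 585
  -7 -> 7 -> 21 -> -21 -> 105 -> 105
  18 -> -18 -> -54 -> 54 -> -270 -> 270
  -45 -> 45 -> 135 -> -135 -> 675 -> 675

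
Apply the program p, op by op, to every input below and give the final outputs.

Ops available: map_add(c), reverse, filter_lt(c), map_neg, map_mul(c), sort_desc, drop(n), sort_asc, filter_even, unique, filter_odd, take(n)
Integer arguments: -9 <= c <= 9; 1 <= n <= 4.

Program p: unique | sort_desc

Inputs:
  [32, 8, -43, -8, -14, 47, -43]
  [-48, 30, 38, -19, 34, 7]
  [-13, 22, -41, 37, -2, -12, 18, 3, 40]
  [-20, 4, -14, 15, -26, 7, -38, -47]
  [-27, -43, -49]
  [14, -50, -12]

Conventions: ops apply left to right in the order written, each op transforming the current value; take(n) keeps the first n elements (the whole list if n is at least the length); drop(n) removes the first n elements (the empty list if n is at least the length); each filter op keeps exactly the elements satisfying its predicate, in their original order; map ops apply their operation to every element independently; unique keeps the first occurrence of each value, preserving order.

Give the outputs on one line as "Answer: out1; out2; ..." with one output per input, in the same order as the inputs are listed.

[47, 32, 8, -8, -14, -43]; [38, 34, 30, 7, -19, -48]; [40, 37, 22, 18, 3, -2, -12, -13, -41]; [15, 7, 4, -14, -20, -26, -38, -47]; [-27, -43, -49]; [14, -12, -50]

Execution, op by op:
  [32, 8, -43, -8, -14, 47, -43] -> [32, 8, -43, -8, -14, 47] -> [47, 32, 8, -8, -14, -43]
  [-48, 30, 38, -19, 34, 7] -> [-48, 30, 38, -19, 34, 7] -> [38, 34, 30, 7, -19, -48]
  [-13, 22, -41, 37, -2, -12, 18, 3, 40] -> [-13, 22, -41, 37, -2, -12, 18, 3, 40] -> [40, 37, 22, 18, 3, -2, -12, -13, -41]
  [-20, 4, -14, 15, -26, 7, -38, -47] -> [-20, 4, -14, 15, -26, 7, -38, -47] -> [15, 7, 4, -14, -20, -26, -38, -47]
  [-27, -43, -49] -> [-27, -43, -49] -> [-27, -43, -49]
  [14, -50, -12] -> [14, -50, -12] -> [14, -12, -50]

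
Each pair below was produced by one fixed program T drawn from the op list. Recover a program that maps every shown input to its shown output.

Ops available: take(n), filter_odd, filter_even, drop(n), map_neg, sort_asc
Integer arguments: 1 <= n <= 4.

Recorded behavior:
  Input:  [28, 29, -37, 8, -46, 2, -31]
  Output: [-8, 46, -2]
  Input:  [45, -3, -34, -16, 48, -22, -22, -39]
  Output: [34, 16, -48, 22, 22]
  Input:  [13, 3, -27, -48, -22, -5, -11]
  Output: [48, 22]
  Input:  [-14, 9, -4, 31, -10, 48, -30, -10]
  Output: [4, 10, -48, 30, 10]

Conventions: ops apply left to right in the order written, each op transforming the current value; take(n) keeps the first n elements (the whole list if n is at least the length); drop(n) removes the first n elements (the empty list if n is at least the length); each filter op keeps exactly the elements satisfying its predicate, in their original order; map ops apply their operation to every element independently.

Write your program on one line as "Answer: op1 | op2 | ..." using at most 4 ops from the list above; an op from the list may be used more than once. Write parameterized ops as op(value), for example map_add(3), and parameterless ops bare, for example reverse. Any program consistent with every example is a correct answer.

map_neg | drop(1) | filter_even

Check, running the answer program on each example:
  [28, 29, -37, 8, -46, 2, -31] -> [-28, -29, 37, -8, 46, -2, 31] -> [-29, 37, -8, 46, -2, 31] -> [-8, 46, -2]
  [45, -3, -34, -16, 48, -22, -22, -39] -> [-45, 3, 34, 16, -48, 22, 22, 39] -> [3, 34, 16, -48, 22, 22, 39] -> [34, 16, -48, 22, 22]
  [13, 3, -27, -48, -22, -5, -11] -> [-13, -3, 27, 48, 22, 5, 11] -> [-3, 27, 48, 22, 5, 11] -> [48, 22]
  [-14, 9, -4, 31, -10, 48, -30, -10] -> [14, -9, 4, -31, 10, -48, 30, 10] -> [-9, 4, -31, 10, -48, 30, 10] -> [4, 10, -48, 30, 10]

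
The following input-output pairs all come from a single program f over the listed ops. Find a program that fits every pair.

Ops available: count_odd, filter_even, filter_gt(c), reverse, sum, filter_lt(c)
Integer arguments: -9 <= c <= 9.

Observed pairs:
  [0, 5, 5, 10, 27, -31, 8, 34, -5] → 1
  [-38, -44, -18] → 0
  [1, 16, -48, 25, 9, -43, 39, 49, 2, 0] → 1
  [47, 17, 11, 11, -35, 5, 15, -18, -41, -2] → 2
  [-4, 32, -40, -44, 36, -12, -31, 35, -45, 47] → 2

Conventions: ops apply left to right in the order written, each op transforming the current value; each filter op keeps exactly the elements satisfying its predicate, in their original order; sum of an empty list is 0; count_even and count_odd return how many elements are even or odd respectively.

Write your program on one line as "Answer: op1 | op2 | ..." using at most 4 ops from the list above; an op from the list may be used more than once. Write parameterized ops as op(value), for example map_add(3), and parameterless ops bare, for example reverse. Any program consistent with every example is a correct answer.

reverse | filter_lt(-7) | count_odd

Check, running the answer program on each example:
  [0, 5, 5, 10, 27, -31, 8, 34, -5] -> [-5, 34, 8, -31, 27, 10, 5, 5, 0] -> [-31] -> 1
  [-38, -44, -18] -> [-18, -44, -38] -> [-18, -44, -38] -> 0
  [1, 16, -48, 25, 9, -43, 39, 49, 2, 0] -> [0, 2, 49, 39, -43, 9, 25, -48, 16, 1] -> [-43, -48] -> 1
  [47, 17, 11, 11, -35, 5, 15, -18, -41, -2] -> [-2, -41, -18, 15, 5, -35, 11, 11, 17, 47] -> [-41, -18, -35] -> 2
  [-4, 32, -40, -44, 36, -12, -31, 35, -45, 47] -> [47, -45, 35, -31, -12, 36, -44, -40, 32, -4] -> [-45, -31, -12, -44, -40] -> 2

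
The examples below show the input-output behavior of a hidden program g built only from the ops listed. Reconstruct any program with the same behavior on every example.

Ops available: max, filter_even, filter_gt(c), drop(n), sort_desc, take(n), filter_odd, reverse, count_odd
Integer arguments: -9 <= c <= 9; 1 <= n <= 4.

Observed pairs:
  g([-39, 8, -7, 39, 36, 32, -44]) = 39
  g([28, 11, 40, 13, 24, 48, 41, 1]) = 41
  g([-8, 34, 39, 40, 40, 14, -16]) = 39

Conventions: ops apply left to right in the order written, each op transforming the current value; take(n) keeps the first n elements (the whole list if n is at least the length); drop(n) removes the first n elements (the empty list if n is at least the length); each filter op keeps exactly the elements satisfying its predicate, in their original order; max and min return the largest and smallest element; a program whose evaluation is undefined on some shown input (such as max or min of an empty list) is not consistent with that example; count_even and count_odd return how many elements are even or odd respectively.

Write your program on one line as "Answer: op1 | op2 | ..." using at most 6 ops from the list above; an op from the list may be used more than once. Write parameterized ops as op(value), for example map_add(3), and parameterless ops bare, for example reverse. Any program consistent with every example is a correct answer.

sort_desc | reverse | filter_odd | reverse | max

Check, running the answer program on each example:
  [-39, 8, -7, 39, 36, 32, -44] -> [39, 36, 32, 8, -7, -39, -44] -> [-44, -39, -7, 8, 32, 36, 39] -> [-39, -7, 39] -> [39, -7, -39] -> 39
  [28, 11, 40, 13, 24, 48, 41, 1] -> [48, 41, 40, 28, 24, 13, 11, 1] -> [1, 11, 13, 24, 28, 40, 41, 48] -> [1, 11, 13, 41] -> [41, 13, 11, 1] -> 41
  [-8, 34, 39, 40, 40, 14, -16] -> [40, 40, 39, 34, 14, -8, -16] -> [-16, -8, 14, 34, 39, 40, 40] -> [39] -> [39] -> 39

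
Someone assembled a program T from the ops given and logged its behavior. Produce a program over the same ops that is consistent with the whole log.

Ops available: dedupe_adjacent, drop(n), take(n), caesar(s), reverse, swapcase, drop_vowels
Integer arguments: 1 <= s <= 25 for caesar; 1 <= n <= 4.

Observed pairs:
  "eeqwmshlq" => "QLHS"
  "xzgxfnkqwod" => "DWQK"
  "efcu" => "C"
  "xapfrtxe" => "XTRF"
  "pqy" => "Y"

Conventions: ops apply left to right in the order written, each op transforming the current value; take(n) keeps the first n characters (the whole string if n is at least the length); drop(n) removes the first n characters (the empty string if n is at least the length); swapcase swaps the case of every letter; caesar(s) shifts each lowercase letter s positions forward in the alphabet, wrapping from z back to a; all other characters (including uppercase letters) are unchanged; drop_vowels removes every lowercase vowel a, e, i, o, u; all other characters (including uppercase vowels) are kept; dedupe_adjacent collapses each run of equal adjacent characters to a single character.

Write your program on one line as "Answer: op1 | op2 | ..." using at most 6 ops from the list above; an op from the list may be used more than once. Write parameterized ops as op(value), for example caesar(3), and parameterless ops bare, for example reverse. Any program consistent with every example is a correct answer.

drop(2) | reverse | drop_vowels | swapcase | take(4)

Check, running the answer program on each example:
  "eeqwmshlq" -> "qwmshlq" -> "qlhsmwq" -> "qlhsmwq" -> "QLHSMWQ" -> "QLHS"
  "xzgxfnkqwod" -> "gxfnkqwod" -> "dowqknfxg" -> "dwqknfxg" -> "DWQKNFXG" -> "DWQK"
  "efcu" -> "cu" -> "uc" -> "c" -> "C" -> "C"
  "xapfrtxe" -> "pfrtxe" -> "extrfp" -> "xtrfp" -> "XTRFP" -> "XTRF"
  "pqy" -> "y" -> "y" -> "y" -> "Y" -> "Y"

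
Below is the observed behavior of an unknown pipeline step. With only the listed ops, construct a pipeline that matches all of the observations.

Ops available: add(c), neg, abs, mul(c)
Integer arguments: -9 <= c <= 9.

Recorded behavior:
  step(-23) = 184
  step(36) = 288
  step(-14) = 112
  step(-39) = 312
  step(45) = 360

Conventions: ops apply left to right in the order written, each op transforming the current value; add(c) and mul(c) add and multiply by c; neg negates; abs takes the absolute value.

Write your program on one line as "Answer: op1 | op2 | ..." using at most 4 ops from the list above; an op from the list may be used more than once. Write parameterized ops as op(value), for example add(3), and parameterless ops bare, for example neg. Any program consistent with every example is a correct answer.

mul(4) | abs | mul(2)

Check, running the answer program on each example:
  -23 -> -92 -> 92 -> 184
  36 -> 144 -> 144 -> 288
  -14 -> -56 -> 56 -> 112
  -39 -> -156 -> 156 -> 312
  45 -> 180 -> 180 -> 360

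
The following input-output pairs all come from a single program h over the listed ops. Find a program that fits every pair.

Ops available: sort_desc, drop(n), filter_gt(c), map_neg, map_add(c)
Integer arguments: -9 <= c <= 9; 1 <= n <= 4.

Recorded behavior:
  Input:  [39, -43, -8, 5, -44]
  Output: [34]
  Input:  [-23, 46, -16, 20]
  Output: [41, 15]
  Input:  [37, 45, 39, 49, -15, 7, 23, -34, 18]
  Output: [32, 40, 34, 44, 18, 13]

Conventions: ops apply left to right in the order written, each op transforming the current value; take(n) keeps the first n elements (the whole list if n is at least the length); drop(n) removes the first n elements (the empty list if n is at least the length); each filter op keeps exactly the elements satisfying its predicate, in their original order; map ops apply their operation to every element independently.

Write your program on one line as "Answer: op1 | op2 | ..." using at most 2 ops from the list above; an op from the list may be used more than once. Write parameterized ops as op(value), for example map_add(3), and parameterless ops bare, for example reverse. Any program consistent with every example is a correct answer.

map_add(-5) | filter_gt(5)

Check, running the answer program on each example:
  [39, -43, -8, 5, -44] -> [34, -48, -13, 0, -49] -> [34]
  [-23, 46, -16, 20] -> [-28, 41, -21, 15] -> [41, 15]
  [37, 45, 39, 49, -15, 7, 23, -34, 18] -> [32, 40, 34, 44, -20, 2, 18, -39, 13] -> [32, 40, 34, 44, 18, 13]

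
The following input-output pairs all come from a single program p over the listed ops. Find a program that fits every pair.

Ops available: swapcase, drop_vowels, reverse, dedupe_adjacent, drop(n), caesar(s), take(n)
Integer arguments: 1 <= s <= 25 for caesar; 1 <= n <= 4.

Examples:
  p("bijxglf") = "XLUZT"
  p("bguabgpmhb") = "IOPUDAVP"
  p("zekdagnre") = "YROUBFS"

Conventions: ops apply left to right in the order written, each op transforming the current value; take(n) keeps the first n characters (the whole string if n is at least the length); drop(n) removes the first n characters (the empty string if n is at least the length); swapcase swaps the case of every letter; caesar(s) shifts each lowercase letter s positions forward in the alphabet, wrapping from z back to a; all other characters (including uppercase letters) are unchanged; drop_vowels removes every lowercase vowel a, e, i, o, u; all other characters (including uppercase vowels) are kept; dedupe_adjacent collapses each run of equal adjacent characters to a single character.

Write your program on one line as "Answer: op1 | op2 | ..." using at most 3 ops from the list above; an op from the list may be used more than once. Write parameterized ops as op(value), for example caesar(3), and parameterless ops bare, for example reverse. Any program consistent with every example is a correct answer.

caesar(14) | swapcase | drop(2)

Check, running the answer program on each example:
  "bijxglf" -> "pwxluzt" -> "PWXLUZT" -> "XLUZT"
  "bguabgpmhb" -> "puiopudavp" -> "PUIOPUDAVP" -> "IOPUDAVP"
  "zekdagnre" -> "nsyroubfs" -> "NSYROUBFS" -> "YROUBFS"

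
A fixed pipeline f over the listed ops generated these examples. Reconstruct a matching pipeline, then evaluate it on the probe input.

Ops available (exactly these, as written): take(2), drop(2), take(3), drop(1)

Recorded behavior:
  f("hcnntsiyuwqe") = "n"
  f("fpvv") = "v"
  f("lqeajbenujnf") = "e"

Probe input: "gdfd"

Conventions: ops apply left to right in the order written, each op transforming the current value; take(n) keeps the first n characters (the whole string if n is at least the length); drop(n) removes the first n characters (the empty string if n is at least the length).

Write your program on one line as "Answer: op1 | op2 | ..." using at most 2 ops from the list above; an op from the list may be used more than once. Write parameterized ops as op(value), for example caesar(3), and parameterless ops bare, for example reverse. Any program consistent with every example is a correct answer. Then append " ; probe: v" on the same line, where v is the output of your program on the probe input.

take(3) | drop(2) ; probe: "f"

Check, running the answer program on each example:
  "hcnntsiyuwqe" -> "hcn" -> "n"
  "fpvv" -> "fpv" -> "v"
  "lqeajbenujnf" -> "lqe" -> "e"
  probe: "gdfd" -> "gdf" -> "f"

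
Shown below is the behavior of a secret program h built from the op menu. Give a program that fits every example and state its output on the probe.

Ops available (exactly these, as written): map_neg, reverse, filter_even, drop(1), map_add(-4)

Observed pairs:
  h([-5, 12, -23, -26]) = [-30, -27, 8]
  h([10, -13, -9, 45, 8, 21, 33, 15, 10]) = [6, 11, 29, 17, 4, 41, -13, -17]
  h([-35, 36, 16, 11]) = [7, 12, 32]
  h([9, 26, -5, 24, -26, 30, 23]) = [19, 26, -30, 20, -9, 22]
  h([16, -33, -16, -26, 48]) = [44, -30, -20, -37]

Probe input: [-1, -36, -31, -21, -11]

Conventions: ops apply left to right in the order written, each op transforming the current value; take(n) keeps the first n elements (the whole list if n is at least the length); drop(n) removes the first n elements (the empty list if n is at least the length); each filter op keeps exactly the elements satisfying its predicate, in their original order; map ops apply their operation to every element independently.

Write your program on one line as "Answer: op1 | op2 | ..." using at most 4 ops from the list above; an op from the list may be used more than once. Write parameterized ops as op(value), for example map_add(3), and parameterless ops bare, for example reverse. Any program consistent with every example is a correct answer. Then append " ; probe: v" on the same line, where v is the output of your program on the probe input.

drop(1) | reverse | map_add(-4) ; probe: [-15, -25, -35, -40]

Check, running the answer program on each example:
  [-5, 12, -23, -26] -> [12, -23, -26] -> [-26, -23, 12] -> [-30, -27, 8]
  [10, -13, -9, 45, 8, 21, 33, 15, 10] -> [-13, -9, 45, 8, 21, 33, 15, 10] -> [10, 15, 33, 21, 8, 45, -9, -13] -> [6, 11, 29, 17, 4, 41, -13, -17]
  [-35, 36, 16, 11] -> [36, 16, 11] -> [11, 16, 36] -> [7, 12, 32]
  [9, 26, -5, 24, -26, 30, 23] -> [26, -5, 24, -26, 30, 23] -> [23, 30, -26, 24, -5, 26] -> [19, 26, -30, 20, -9, 22]
  [16, -33, -16, -26, 48] -> [-33, -16, -26, 48] -> [48, -26, -16, -33] -> [44, -30, -20, -37]
  probe: [-1, -36, -31, -21, -11] -> [-36, -31, -21, -11] -> [-11, -21, -31, -36] -> [-15, -25, -35, -40]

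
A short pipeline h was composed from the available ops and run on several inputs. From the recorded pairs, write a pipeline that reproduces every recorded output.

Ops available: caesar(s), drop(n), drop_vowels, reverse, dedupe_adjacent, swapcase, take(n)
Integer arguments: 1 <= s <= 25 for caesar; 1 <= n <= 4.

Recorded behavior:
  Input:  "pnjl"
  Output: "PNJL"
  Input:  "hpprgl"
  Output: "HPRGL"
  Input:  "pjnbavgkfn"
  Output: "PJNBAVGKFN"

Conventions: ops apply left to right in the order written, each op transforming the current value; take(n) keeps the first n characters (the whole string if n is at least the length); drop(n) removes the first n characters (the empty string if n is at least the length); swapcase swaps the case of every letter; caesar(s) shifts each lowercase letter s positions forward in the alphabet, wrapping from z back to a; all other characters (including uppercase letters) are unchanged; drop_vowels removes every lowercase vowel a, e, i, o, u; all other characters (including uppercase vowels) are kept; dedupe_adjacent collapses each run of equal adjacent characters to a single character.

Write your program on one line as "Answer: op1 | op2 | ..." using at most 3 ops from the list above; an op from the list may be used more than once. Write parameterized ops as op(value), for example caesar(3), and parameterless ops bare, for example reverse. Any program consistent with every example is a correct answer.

swapcase | dedupe_adjacent

Check, running the answer program on each example:
  "pnjl" -> "PNJL" -> "PNJL"
  "hpprgl" -> "HPPRGL" -> "HPRGL"
  "pjnbavgkfn" -> "PJNBAVGKFN" -> "PJNBAVGKFN"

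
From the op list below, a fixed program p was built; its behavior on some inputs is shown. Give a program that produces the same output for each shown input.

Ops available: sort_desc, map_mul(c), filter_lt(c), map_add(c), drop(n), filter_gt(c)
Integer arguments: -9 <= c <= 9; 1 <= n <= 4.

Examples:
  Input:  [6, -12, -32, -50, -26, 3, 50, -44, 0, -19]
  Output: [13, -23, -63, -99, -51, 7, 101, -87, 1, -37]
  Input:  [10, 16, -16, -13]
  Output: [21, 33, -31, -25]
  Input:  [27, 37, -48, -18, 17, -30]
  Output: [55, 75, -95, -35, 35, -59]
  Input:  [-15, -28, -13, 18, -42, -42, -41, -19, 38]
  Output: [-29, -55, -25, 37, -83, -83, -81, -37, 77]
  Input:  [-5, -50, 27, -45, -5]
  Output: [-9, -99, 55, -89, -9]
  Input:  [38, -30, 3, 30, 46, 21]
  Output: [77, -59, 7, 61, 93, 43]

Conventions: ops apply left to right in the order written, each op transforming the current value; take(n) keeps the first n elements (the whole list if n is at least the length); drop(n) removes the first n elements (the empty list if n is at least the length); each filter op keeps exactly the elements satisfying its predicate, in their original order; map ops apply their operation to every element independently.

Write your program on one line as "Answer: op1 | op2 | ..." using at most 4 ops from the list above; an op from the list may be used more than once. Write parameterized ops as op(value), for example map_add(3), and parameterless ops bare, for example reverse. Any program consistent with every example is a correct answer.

map_mul(2) | map_add(-8) | map_add(9)

Check, running the answer program on each example:
  [6, -12, -32, -50, -26, 3, 50, -44, 0, -19] -> [12, -24, -64, -100, -52, 6, 100, -88, 0, -38] -> [4, -32, -72, -108, -60, -2, 92, -96, -8, -46] -> [13, -23, -63, -99, -51, 7, 101, -87, 1, -37]
  [10, 16, -16, -13] -> [20, 32, -32, -26] -> [12, 24, -40, -34] -> [21, 33, -31, -25]
  [27, 37, -48, -18, 17, -30] -> [54, 74, -96, -36, 34, -60] -> [46, 66, -104, -44, 26, -68] -> [55, 75, -95, -35, 35, -59]
  [-15, -28, -13, 18, -42, -42, -41, -19, 38] -> [-30, -56, -26, 36, -84, -84, -82, -38, 76] -> [-38, -64, -34, 28, -92, -92, -90, -46, 68] -> [-29, -55, -25, 37, -83, -83, -81, -37, 77]
  [-5, -50, 27, -45, -5] -> [-10, -100, 54, -90, -10] -> [-18, -108, 46, -98, -18] -> [-9, -99, 55, -89, -9]
  [38, -30, 3, 30, 46, 21] -> [76, -60, 6, 60, 92, 42] -> [68, -68, -2, 52, 84, 34] -> [77, -59, 7, 61, 93, 43]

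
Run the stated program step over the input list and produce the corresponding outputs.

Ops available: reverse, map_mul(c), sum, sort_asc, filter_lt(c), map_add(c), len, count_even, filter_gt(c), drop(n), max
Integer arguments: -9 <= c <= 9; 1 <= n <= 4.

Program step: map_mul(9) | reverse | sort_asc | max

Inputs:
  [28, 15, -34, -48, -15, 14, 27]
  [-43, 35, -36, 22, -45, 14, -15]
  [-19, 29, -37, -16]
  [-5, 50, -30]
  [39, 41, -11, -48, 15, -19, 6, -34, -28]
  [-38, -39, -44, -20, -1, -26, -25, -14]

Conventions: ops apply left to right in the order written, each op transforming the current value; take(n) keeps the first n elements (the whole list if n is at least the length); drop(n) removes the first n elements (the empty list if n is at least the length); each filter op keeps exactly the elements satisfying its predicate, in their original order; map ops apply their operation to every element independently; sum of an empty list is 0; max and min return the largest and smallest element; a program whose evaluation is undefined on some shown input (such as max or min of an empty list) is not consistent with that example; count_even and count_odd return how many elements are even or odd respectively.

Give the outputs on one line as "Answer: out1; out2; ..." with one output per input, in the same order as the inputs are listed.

Execution, op by op:
  [28, 15, -34, -48, -15, 14, 27] -> [252, 135, -306, -432, -135, 126, 243] -> [243, 126, -135, -432, -306, 135, 252] -> [-432, -306, -135, 126, 135, 243, 252] -> 252
  [-43, 35, -36, 22, -45, 14, -15] -> [-387, 315, -324, 198, -405, 126, -135] -> [-135, 126, -405, 198, -324, 315, -387] -> [-405, -387, -324, -135, 126, 198, 315] -> 315
  [-19, 29, -37, -16] -> [-171, 261, -333, -144] -> [-144, -333, 261, -171] -> [-333, -171, -144, 261] -> 261
  [-5, 50, -30] -> [-45, 450, -270] -> [-270, 450, -45] -> [-270, -45, 450] -> 450
  [39, 41, -11, -48, 15, -19, 6, -34, -28] -> [351, 369, -99, -432, 135, -171, 54, -306, -252] -> [-252, -306, 54, -171, 135, -432, -99, 369, 351] -> [-432, -306, -252, -171, -99, 54, 135, 351, 369] -> 369
  [-38, -39, -44, -20, -1, -26, -25, -14] -> [-342, -351, -396, -180, -9, -234, -225, -126] -> [-126, -225, -234, -9, -180, -396, -351, -342] -> [-396, -351, -342, -234, -225, -180, -126, -9] -> -9

252; 315; 261; 450; 369; -9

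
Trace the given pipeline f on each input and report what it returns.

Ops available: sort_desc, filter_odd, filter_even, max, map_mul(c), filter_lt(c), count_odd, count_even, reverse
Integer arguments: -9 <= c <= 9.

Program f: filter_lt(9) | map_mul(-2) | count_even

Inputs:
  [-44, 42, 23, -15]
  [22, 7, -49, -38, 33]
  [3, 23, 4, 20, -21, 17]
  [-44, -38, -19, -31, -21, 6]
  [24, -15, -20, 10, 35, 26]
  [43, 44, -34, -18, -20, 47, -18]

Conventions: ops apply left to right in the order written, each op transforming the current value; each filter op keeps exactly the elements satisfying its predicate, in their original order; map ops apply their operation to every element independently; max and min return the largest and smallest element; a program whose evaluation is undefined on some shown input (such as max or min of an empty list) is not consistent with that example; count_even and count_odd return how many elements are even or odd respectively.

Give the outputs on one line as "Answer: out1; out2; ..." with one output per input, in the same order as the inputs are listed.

2; 3; 3; 6; 2; 4

Execution, op by op:
  [-44, 42, 23, -15] -> [-44, -15] -> [88, 30] -> 2
  [22, 7, -49, -38, 33] -> [7, -49, -38] -> [-14, 98, 76] -> 3
  [3, 23, 4, 20, -21, 17] -> [3, 4, -21] -> [-6, -8, 42] -> 3
  [-44, -38, -19, -31, -21, 6] -> [-44, -38, -19, -31, -21, 6] -> [88, 76, 38, 62, 42, -12] -> 6
  [24, -15, -20, 10, 35, 26] -> [-15, -20] -> [30, 40] -> 2
  [43, 44, -34, -18, -20, 47, -18] -> [-34, -18, -20, -18] -> [68, 36, 40, 36] -> 4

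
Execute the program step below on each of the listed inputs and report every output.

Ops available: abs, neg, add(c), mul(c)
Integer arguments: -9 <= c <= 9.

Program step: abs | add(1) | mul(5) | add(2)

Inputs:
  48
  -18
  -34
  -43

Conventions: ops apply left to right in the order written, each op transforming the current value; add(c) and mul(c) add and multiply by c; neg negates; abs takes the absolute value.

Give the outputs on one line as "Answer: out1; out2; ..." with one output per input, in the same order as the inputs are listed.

247; 97; 177; 222

Execution, op by op:
  48 -> 48 -> 49 -> 245 -> 247
  -18 -> 18 -> 19 -> 95 -> 97
  -34 -> 34 -> 35 -> 175 -> 177
  -43 -> 43 -> 44 -> 220 -> 222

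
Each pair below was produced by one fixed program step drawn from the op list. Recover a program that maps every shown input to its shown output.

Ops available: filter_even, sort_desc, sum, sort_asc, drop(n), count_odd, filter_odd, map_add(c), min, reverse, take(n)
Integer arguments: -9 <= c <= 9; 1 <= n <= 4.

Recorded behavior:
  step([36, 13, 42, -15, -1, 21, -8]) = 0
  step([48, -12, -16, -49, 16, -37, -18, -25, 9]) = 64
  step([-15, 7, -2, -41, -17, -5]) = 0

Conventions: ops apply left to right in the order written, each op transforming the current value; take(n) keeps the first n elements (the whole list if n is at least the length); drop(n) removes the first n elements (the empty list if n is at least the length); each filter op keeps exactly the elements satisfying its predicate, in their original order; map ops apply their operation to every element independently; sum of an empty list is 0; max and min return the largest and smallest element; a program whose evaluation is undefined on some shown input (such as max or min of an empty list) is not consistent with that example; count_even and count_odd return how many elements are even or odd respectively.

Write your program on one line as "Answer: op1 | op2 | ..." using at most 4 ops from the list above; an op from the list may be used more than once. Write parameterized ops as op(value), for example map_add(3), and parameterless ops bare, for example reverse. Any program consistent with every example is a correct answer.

filter_even | sort_asc | drop(3) | sum

Check, running the answer program on each example:
  [36, 13, 42, -15, -1, 21, -8] -> [36, 42, -8] -> [-8, 36, 42] -> [] -> 0
  [48, -12, -16, -49, 16, -37, -18, -25, 9] -> [48, -12, -16, 16, -18] -> [-18, -16, -12, 16, 48] -> [16, 48] -> 64
  [-15, 7, -2, -41, -17, -5] -> [-2] -> [-2] -> [] -> 0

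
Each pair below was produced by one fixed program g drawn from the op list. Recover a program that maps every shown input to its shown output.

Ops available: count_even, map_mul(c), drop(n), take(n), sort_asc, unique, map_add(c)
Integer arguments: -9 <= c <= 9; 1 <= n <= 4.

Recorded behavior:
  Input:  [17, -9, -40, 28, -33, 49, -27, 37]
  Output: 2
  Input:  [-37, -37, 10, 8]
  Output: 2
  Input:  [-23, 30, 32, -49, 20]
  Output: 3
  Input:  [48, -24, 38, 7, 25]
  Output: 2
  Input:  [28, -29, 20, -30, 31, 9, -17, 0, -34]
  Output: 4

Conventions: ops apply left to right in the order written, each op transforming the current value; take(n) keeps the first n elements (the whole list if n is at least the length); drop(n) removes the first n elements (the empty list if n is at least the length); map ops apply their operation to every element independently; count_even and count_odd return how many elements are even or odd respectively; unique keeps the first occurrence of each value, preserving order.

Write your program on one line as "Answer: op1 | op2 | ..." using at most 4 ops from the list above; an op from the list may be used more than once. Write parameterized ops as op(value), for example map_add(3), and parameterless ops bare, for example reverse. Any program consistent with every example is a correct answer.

map_add(-7) | map_add(-3) | drop(1) | count_even

Check, running the answer program on each example:
  [17, -9, -40, 28, -33, 49, -27, 37] -> [10, -16, -47, 21, -40, 42, -34, 30] -> [7, -19, -50, 18, -43, 39, -37, 27] -> [-19, -50, 18, -43, 39, -37, 27] -> 2
  [-37, -37, 10, 8] -> [-44, -44, 3, 1] -> [-47, -47, 0, -2] -> [-47, 0, -2] -> 2
  [-23, 30, 32, -49, 20] -> [-30, 23, 25, -56, 13] -> [-33, 20, 22, -59, 10] -> [20, 22, -59, 10] -> 3
  [48, -24, 38, 7, 25] -> [41, -31, 31, 0, 18] -> [38, -34, 28, -3, 15] -> [-34, 28, -3, 15] -> 2
  [28, -29, 20, -30, 31, 9, -17, 0, -34] -> [21, -36, 13, -37, 24, 2, -24, -7, -41] -> [18, -39, 10, -40, 21, -1, -27, -10, -44] -> [-39, 10, -40, 21, -1, -27, -10, -44] -> 4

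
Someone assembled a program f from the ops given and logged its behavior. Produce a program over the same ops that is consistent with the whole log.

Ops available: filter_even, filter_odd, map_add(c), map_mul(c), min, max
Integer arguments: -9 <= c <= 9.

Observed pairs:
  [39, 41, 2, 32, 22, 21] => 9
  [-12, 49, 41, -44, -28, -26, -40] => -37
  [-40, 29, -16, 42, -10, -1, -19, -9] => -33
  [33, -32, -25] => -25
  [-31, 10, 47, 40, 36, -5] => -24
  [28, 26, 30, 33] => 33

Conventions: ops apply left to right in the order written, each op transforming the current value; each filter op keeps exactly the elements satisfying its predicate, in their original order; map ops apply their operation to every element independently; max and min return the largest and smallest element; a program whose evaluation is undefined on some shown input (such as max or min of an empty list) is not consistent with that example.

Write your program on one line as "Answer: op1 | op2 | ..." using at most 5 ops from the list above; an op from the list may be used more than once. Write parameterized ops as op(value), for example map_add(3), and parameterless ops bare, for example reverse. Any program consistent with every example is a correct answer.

map_add(-1) | map_add(-1) | map_add(9) | min

Check, running the answer program on each example:
  [39, 41, 2, 32, 22, 21] -> [38, 40, 1, 31, 21, 20] -> [37, 39, 0, 30, 20, 19] -> [46, 48, 9, 39, 29, 28] -> 9
  [-12, 49, 41, -44, -28, -26, -40] -> [-13, 48, 40, -45, -29, -27, -41] -> [-14, 47, 39, -46, -30, -28, -42] -> [-5, 56, 48, -37, -21, -19, -33] -> -37
  [-40, 29, -16, 42, -10, -1, -19, -9] -> [-41, 28, -17, 41, -11, -2, -20, -10] -> [-42, 27, -18, 40, -12, -3, -21, -11] -> [-33, 36, -9, 49, -3, 6, -12, -2] -> -33
  [33, -32, -25] -> [32, -33, -26] -> [31, -34, -27] -> [40, -25, -18] -> -25
  [-31, 10, 47, 40, 36, -5] -> [-32, 9, 46, 39, 35, -6] -> [-33, 8, 45, 38, 34, -7] -> [-24, 17, 54, 47, 43, 2] -> -24
  [28, 26, 30, 33] -> [27, 25, 29, 32] -> [26, 24, 28, 31] -> [35, 33, 37, 40] -> 33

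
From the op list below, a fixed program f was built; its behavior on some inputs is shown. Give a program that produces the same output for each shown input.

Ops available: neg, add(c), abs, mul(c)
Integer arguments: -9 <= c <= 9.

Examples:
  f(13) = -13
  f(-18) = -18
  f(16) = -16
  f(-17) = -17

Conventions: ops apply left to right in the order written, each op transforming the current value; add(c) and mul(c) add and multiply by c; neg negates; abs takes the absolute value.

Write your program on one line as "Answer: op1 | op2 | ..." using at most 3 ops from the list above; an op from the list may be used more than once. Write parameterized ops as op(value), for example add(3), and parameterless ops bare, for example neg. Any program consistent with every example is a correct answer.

abs | neg

Check, running the answer program on each example:
  13 -> 13 -> -13
  -18 -> 18 -> -18
  16 -> 16 -> -16
  -17 -> 17 -> -17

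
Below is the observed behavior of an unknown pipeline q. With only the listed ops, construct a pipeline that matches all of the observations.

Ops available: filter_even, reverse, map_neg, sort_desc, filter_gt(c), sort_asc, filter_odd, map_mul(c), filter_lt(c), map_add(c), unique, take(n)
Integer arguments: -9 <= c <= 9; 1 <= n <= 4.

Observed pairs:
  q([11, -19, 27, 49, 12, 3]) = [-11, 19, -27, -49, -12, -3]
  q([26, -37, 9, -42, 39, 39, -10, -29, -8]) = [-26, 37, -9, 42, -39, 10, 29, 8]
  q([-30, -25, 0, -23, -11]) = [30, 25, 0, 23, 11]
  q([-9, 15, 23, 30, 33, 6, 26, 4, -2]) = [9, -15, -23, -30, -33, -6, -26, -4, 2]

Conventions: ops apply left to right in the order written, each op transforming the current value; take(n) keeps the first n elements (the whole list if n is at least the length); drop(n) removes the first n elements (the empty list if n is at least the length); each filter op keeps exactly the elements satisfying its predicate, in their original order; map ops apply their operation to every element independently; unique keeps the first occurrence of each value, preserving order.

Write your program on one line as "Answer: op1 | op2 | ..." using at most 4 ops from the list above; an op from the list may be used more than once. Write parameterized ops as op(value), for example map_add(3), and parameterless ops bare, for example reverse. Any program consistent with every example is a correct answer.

unique | reverse | map_neg | reverse

Check, running the answer program on each example:
  [11, -19, 27, 49, 12, 3] -> [11, -19, 27, 49, 12, 3] -> [3, 12, 49, 27, -19, 11] -> [-3, -12, -49, -27, 19, -11] -> [-11, 19, -27, -49, -12, -3]
  [26, -37, 9, -42, 39, 39, -10, -29, -8] -> [26, -37, 9, -42, 39, -10, -29, -8] -> [-8, -29, -10, 39, -42, 9, -37, 26] -> [8, 29, 10, -39, 42, -9, 37, -26] -> [-26, 37, -9, 42, -39, 10, 29, 8]
  [-30, -25, 0, -23, -11] -> [-30, -25, 0, -23, -11] -> [-11, -23, 0, -25, -30] -> [11, 23, 0, 25, 30] -> [30, 25, 0, 23, 11]
  [-9, 15, 23, 30, 33, 6, 26, 4, -2] -> [-9, 15, 23, 30, 33, 6, 26, 4, -2] -> [-2, 4, 26, 6, 33, 30, 23, 15, -9] -> [2, -4, -26, -6, -33, -30, -23, -15, 9] -> [9, -15, -23, -30, -33, -6, -26, -4, 2]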